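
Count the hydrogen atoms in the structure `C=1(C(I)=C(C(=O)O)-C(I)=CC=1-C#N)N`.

Hydrogens are implicit in SMILES; fill each atom to its normal valence:
  5 × C (aromatic): no H
  2 × C: no H
  2 × I: no H
  1 × C (aromatic): 1 H
  1 × N: 2 H
  1 × N: no H
  1 × O: 1 H
  1 × O: no H
  Total hydrogens = 4.

4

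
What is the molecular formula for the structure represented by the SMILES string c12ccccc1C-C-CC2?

Heavy atoms from the SMILES: 10 C.
Implicit hydrogens by atom environment:
  4 × C: 2 H each → 8
  4 × C (aromatic): 1 H each → 4
  2 × C (aromatic): no H
  Total hydrogens = 12.
Molecular formula: C10H12

C10H12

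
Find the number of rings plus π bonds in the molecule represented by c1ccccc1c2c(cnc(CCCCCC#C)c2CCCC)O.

Molecular formula from the SMILES: C22H27NO.
DoU = (2C + 2 + N − H − X)/2 = (2·22 + 2 + 1 − 27 − 0)/2 = 20/2 = 10.
(Structurally: 2 ring(s) + 8 π bond(s) = 10.)

10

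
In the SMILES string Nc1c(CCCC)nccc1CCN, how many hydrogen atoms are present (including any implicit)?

Hydrogens are implicit in SMILES; fill each atom to its normal valence:
  5 × C: 2 H each → 10
  3 × C (aromatic): no H
  2 × C (aromatic): 1 H each → 2
  2 × N: 2 H each → 4
  1 × C: 3 H
  1 × N (aromatic): no H
  Total hydrogens = 19.

19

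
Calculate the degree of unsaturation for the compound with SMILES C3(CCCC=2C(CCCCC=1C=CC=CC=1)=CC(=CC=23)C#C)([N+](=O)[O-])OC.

12

Molecular formula from the SMILES: C23H25NO3.
DoU = (2C + 2 + N − H − X)/2 = (2·23 + 2 + 1 − 25 − 0)/2 = 24/2 = 12.
(Structurally: 3 ring(s) + 9 π bond(s) = 12.)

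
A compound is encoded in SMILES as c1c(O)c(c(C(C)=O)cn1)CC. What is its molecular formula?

Heavy atoms from the SMILES: 9 C, 1 N, 2 O.
Implicit hydrogens by atom environment:
  3 × C (aromatic): no H
  2 × C: 3 H each → 6
  2 × C (aromatic): 1 H each → 2
  1 × C: 2 H
  1 × C: no H
  1 × N (aromatic): no H
  1 × O: 1 H
  1 × O: no H
  Total hydrogens = 11.
Molecular formula: C9H11NO2

C9H11NO2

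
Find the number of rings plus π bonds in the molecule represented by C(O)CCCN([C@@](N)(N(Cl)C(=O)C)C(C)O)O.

1

Molecular formula from the SMILES: C9H20ClN3O4.
DoU = (2C + 2 + N − H − X)/2 = (2·9 + 2 + 3 − 20 − 1)/2 = 2/2 = 1.
(Structurally: 0 ring(s) + 1 π bond(s) = 1.)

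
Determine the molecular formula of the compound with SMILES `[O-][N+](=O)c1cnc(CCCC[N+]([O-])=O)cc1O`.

C9H11N3O5

Heavy atoms from the SMILES: 9 C, 3 N, 5 O.
Implicit hydrogens by atom environment:
  4 × C: 2 H each → 8
  3 × C (aromatic): no H
  2 × C (aromatic): 1 H each → 2
  2 × N (charge +1): no H
  2 × O: no H
  2 × O (charge -1): no H
  1 × N (aromatic): no H
  1 × O: 1 H
  Total hydrogens = 11.
Molecular formula: C9H11N3O5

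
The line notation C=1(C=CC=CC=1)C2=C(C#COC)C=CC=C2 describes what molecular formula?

C15H12O

Heavy atoms from the SMILES: 15 C, 1 O.
Implicit hydrogens by atom environment:
  9 × C (aromatic): 1 H each → 9
  3 × C (aromatic): no H
  2 × C: no H
  1 × C: 3 H
  1 × O: no H
  Total hydrogens = 12.
Molecular formula: C15H12O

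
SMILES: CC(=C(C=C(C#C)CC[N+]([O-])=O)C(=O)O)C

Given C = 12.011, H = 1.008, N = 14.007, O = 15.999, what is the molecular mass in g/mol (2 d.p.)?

Molecular formula: C11H13NO4.
M = 11×12.011 + 13×1.008 + 1×14.007 + 4×15.999 = 223.23 g/mol.

223.23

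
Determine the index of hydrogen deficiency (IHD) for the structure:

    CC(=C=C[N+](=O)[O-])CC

Molecular formula from the SMILES: C6H9NO2.
DoU = (2C + 2 + N − H − X)/2 = (2·6 + 2 + 1 − 9 − 0)/2 = 6/2 = 3.
(Structurally: 0 ring(s) + 3 π bond(s) = 3.)

3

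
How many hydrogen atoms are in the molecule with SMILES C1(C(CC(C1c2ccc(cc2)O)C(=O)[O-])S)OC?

Hydrogens are implicit in SMILES; fill each atom to its normal valence:
  4 × C: 1 H each → 4
  4 × C (aromatic): 1 H each → 4
  2 × C (aromatic): no H
  2 × O: no H
  1 × C: 3 H
  1 × C: 2 H
  1 × C: no H
  1 × O: 1 H
  1 × O (charge -1): no H
  1 × S: 1 H
  Total hydrogens = 15.

15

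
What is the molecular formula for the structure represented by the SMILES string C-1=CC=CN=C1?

Heavy atoms from the SMILES: 5 C, 1 N.
Implicit hydrogens by atom environment:
  5 × C (aromatic): 1 H each → 5
  1 × N (aromatic): no H
  Total hydrogens = 5.
Molecular formula: C5H5N

C5H5N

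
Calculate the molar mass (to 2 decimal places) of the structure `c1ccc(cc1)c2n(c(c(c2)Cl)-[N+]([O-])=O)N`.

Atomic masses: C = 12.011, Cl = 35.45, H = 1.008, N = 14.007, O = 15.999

Molecular formula: C10H8ClN3O2.
M = 10×12.011 + 1×35.45 + 8×1.008 + 3×14.007 + 2×15.999 = 237.64 g/mol.

237.64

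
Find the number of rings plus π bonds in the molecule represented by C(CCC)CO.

Molecular formula from the SMILES: C5H12O.
DoU = (2C + 2 + N − H − X)/2 = (2·5 + 2 + 0 − 12 − 0)/2 = 0/2 = 0.
(Structurally: 0 ring(s) + 0 π bond(s) = 0.)

0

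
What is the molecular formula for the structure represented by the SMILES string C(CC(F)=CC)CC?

C7H13F

Heavy atoms from the SMILES: 7 C, 1 F.
Implicit hydrogens by atom environment:
  3 × C: 2 H each → 6
  2 × C: 3 H each → 6
  1 × C: 1 H
  1 × C: no H
  1 × F: no H
  Total hydrogens = 13.
Molecular formula: C7H13F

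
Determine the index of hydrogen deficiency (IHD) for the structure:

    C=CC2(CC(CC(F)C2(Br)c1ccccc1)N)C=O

7

Molecular formula from the SMILES: C15H17BrFNO.
DoU = (2C + 2 + N − H − X)/2 = (2·15 + 2 + 1 − 17 − 2)/2 = 14/2 = 7.
(Structurally: 2 ring(s) + 5 π bond(s) = 7.)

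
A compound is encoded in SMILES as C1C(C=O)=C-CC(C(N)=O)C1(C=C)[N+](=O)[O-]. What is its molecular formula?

Heavy atoms from the SMILES: 10 C, 2 N, 4 O.
Implicit hydrogens by atom environment:
  4 × C: 1 H each → 4
  3 × C: 2 H each → 6
  3 × C: no H
  3 × O: no H
  1 × N: 2 H
  1 × N (charge +1): no H
  1 × O (charge -1): no H
  Total hydrogens = 12.
Molecular formula: C10H12N2O4

C10H12N2O4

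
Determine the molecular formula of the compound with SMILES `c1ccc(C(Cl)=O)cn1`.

Heavy atoms from the SMILES: 6 C, 1 Cl, 1 N, 1 O.
Implicit hydrogens by atom environment:
  4 × C (aromatic): 1 H each → 4
  1 × C (aromatic): no H
  1 × C: no H
  1 × Cl: no H
  1 × N (aromatic): no H
  1 × O: no H
  Total hydrogens = 4.
Molecular formula: C6H4ClNO

C6H4ClNO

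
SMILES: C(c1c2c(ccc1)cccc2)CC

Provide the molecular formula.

Heavy atoms from the SMILES: 13 C.
Implicit hydrogens by atom environment:
  7 × C (aromatic): 1 H each → 7
  3 × C (aromatic): no H
  2 × C: 2 H each → 4
  1 × C: 3 H
  Total hydrogens = 14.
Molecular formula: C13H14

C13H14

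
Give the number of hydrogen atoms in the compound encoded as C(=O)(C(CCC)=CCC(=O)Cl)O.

11

Hydrogens are implicit in SMILES; fill each atom to its normal valence:
  3 × C: 2 H each → 6
  3 × C: no H
  2 × O: no H
  1 × C: 3 H
  1 × C: 1 H
  1 × Cl: no H
  1 × O: 1 H
  Total hydrogens = 11.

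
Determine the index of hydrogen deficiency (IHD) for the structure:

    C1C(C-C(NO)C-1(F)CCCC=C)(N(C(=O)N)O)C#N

5

Molecular formula from the SMILES: C12H19FN4O3.
DoU = (2C + 2 + N − H − X)/2 = (2·12 + 2 + 4 − 19 − 1)/2 = 10/2 = 5.
(Structurally: 1 ring(s) + 4 π bond(s) = 5.)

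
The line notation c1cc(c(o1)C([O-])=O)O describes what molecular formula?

C5H3O4-

Heavy atoms from the SMILES: 5 C, 4 O.
Implicit hydrogens by atom environment:
  2 × C (aromatic): 1 H each → 2
  2 × C (aromatic): no H
  1 × C: no H
  1 × O: 1 H
  1 × O (aromatic): no H
  1 × O: no H
  1 × O (charge -1): no H
  Total hydrogens = 3.
Net charge -1.
Molecular formula: C5H3O4-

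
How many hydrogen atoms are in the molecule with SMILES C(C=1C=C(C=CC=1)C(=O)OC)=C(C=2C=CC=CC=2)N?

15

Hydrogens are implicit in SMILES; fill each atom to its normal valence:
  9 × C (aromatic): 1 H each → 9
  3 × C (aromatic): no H
  2 × C: no H
  2 × O: no H
  1 × C: 3 H
  1 × C: 1 H
  1 × N: 2 H
  Total hydrogens = 15.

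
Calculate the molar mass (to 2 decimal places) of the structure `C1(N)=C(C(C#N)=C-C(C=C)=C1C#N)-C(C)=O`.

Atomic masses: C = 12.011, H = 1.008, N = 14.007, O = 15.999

Molecular formula: C12H9N3O.
M = 12×12.011 + 9×1.008 + 3×14.007 + 1×15.999 = 211.22 g/mol.

211.22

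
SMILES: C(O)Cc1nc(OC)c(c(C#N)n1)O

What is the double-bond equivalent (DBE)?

6

Molecular formula from the SMILES: C8H9N3O3.
DoU = (2C + 2 + N − H − X)/2 = (2·8 + 2 + 3 − 9 − 0)/2 = 12/2 = 6.
(Structurally: 1 ring(s) + 5 π bond(s) = 6.)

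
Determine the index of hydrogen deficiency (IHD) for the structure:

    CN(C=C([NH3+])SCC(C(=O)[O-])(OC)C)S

Molecular formula from the SMILES: C8H16N2O3S2.
DoU = (2C + 2 + N − H − X)/2 = (2·8 + 2 + 2 − 16 − 0)/2 = 4/2 = 2.
(Structurally: 0 ring(s) + 2 π bond(s) = 2.)

2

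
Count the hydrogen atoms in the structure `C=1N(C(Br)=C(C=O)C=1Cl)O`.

Hydrogens are implicit in SMILES; fill each atom to its normal valence:
  3 × C (aromatic): no H
  1 × Br: no H
  1 × C (aromatic): 1 H
  1 × C: 1 H
  1 × Cl: no H
  1 × N (aromatic): no H
  1 × O: 1 H
  1 × O: no H
  Total hydrogens = 3.

3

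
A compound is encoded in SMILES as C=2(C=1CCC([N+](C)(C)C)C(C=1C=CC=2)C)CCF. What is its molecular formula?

C16H25FN+

Heavy atoms from the SMILES: 16 C, 1 F, 1 N.
Implicit hydrogens by atom environment:
  4 × C: 3 H each → 12
  4 × C: 2 H each → 8
  3 × C (aromatic): 1 H each → 3
  3 × C (aromatic): no H
  2 × C: 1 H each → 2
  1 × F: no H
  1 × N (charge +1): no H
  Total hydrogens = 25.
Net charge +1.
Molecular formula: C16H25FN+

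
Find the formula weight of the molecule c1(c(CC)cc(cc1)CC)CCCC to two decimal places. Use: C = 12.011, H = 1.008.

190.33

Molecular formula: C14H22.
M = 14×12.011 + 22×1.008 = 190.33 g/mol.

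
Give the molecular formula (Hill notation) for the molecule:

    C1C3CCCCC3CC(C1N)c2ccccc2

Heavy atoms from the SMILES: 16 C, 1 N.
Implicit hydrogens by atom environment:
  6 × C: 2 H each → 12
  5 × C (aromatic): 1 H each → 5
  4 × C: 1 H each → 4
  1 × C (aromatic): no H
  1 × N: 2 H
  Total hydrogens = 23.
Molecular formula: C16H23N

C16H23N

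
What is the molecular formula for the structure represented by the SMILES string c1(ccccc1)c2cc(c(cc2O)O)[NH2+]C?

Heavy atoms from the SMILES: 13 C, 1 N, 2 O.
Implicit hydrogens by atom environment:
  7 × C (aromatic): 1 H each → 7
  5 × C (aromatic): no H
  2 × O: 1 H each → 2
  1 × C: 3 H
  1 × N (charge +1): 2 H
  Total hydrogens = 14.
Net charge +1.
Molecular formula: C13H14NO2+

C13H14NO2+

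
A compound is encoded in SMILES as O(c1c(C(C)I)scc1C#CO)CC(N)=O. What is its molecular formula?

C10H10INO3S

Heavy atoms from the SMILES: 10 C, 1 I, 1 N, 3 O, 1 S.
Implicit hydrogens by atom environment:
  3 × C (aromatic): no H
  3 × C: no H
  2 × O: no H
  1 × C: 3 H
  1 × C: 2 H
  1 × C (aromatic): 1 H
  1 × C: 1 H
  1 × I: no H
  1 × N: 2 H
  1 × O: 1 H
  1 × S (aromatic): no H
  Total hydrogens = 10.
Molecular formula: C10H10INO3S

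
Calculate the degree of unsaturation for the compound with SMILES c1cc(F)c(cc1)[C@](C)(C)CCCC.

4

Molecular formula from the SMILES: C13H19F.
DoU = (2C + 2 + N − H − X)/2 = (2·13 + 2 + 0 − 19 − 1)/2 = 8/2 = 4.
(Structurally: 1 ring(s) + 3 π bond(s) = 4.)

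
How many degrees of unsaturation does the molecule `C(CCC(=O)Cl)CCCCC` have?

1

Molecular formula from the SMILES: C9H17ClO.
DoU = (2C + 2 + N − H − X)/2 = (2·9 + 2 + 0 − 17 − 1)/2 = 2/2 = 1.
(Structurally: 0 ring(s) + 1 π bond(s) = 1.)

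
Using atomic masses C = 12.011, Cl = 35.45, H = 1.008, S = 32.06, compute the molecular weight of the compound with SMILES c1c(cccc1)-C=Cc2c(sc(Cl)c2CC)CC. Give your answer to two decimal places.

276.82

Molecular formula: C16H17ClS.
M = 16×12.011 + 1×35.45 + 17×1.008 + 1×32.06 = 276.82 g/mol.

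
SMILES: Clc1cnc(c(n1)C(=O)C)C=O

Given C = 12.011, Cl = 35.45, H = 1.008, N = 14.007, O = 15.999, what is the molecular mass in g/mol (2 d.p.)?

184.58

Molecular formula: C7H5ClN2O2.
M = 7×12.011 + 1×35.45 + 5×1.008 + 2×14.007 + 2×15.999 = 184.58 g/mol.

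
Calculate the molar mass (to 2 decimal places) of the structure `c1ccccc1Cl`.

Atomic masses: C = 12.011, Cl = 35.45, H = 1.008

112.56

Molecular formula: C6H5Cl.
M = 6×12.011 + 1×35.45 + 5×1.008 = 112.56 g/mol.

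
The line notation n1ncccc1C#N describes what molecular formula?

Heavy atoms from the SMILES: 5 C, 3 N.
Implicit hydrogens by atom environment:
  3 × C (aromatic): 1 H each → 3
  2 × N (aromatic): no H
  1 × C (aromatic): no H
  1 × C: no H
  1 × N: no H
  Total hydrogens = 3.
Molecular formula: C5H3N3

C5H3N3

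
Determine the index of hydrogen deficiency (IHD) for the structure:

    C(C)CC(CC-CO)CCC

0

Molecular formula from the SMILES: C10H22O.
DoU = (2C + 2 + N − H − X)/2 = (2·10 + 2 + 0 − 22 − 0)/2 = 0/2 = 0.
(Structurally: 0 ring(s) + 0 π bond(s) = 0.)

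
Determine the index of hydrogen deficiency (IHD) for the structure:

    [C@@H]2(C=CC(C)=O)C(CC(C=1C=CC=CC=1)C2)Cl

Molecular formula from the SMILES: C15H17ClO.
DoU = (2C + 2 + N − H − X)/2 = (2·15 + 2 + 0 − 17 − 1)/2 = 14/2 = 7.
(Structurally: 2 ring(s) + 5 π bond(s) = 7.)

7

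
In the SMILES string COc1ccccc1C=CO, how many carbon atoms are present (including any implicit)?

The symbol for carbon appears 9 times in the SMILES. Lowercase c denotes aromatic carbon and counts toward C.

9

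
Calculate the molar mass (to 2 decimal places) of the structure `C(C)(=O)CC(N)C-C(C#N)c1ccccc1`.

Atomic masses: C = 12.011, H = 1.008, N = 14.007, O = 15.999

216.28

Molecular formula: C13H16N2O.
M = 13×12.011 + 16×1.008 + 2×14.007 + 1×15.999 = 216.28 g/mol.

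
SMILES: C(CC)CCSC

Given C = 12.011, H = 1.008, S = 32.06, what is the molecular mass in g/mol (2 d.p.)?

Molecular formula: C6H14S.
M = 6×12.011 + 14×1.008 + 1×32.06 = 118.24 g/mol.

118.24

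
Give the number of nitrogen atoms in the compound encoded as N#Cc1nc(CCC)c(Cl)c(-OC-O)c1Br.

2

The symbol for nitrogen appears 2 times in the SMILES.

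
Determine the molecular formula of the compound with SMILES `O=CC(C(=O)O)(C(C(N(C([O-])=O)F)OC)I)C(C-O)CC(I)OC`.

Heavy atoms from the SMILES: 12 C, 1 F, 2 I, 1 N, 8 O.
Implicit hydrogens by atom environment:
  5 × C: 1 H each → 5
  5 × O: no H
  3 × C: no H
  2 × C: 3 H each → 6
  2 × C: 2 H each → 4
  2 × I: no H
  2 × O: 1 H each → 2
  1 × F: no H
  1 × N: no H
  1 × O (charge -1): no H
  Total hydrogens = 17.
Net charge -1.
Molecular formula: C12H17FI2NO8-

C12H17FI2NO8-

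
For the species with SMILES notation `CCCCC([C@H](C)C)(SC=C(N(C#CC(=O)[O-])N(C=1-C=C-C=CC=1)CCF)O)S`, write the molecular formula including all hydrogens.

Heavy atoms from the SMILES: 21 C, 1 F, 2 N, 3 O, 2 S.
Implicit hydrogens by atom environment:
  5 × C: 2 H each → 10
  5 × C (aromatic): 1 H each → 5
  5 × C: no H
  3 × C: 3 H each → 9
  2 × C: 1 H each → 2
  2 × N: no H
  1 × C (aromatic): no H
  1 × F: no H
  1 × O: 1 H
  1 × O: no H
  1 × O (charge -1): no H
  1 × S: 1 H
  1 × S: no H
  Total hydrogens = 28.
Net charge -1.
Molecular formula: C21H28FN2O3S2-

C21H28FN2O3S2-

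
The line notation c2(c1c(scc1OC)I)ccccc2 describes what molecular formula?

Heavy atoms from the SMILES: 11 C, 1 I, 1 O, 1 S.
Implicit hydrogens by atom environment:
  6 × C (aromatic): 1 H each → 6
  4 × C (aromatic): no H
  1 × C: 3 H
  1 × I: no H
  1 × O: no H
  1 × S (aromatic): no H
  Total hydrogens = 9.
Molecular formula: C11H9IOS

C11H9IOS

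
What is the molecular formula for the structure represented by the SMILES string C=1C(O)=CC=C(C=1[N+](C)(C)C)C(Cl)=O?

C10H13ClNO2+

Heavy atoms from the SMILES: 10 C, 1 Cl, 1 N, 2 O.
Implicit hydrogens by atom environment:
  3 × C: 3 H each → 9
  3 × C (aromatic): 1 H each → 3
  3 × C (aromatic): no H
  1 × C: no H
  1 × Cl: no H
  1 × N (charge +1): no H
  1 × O: 1 H
  1 × O: no H
  Total hydrogens = 13.
Net charge +1.
Molecular formula: C10H13ClNO2+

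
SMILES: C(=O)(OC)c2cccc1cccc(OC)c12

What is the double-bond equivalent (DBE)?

Molecular formula from the SMILES: C13H12O3.
DoU = (2C + 2 + N − H − X)/2 = (2·13 + 2 + 0 − 12 − 0)/2 = 16/2 = 8.
(Structurally: 2 ring(s) + 6 π bond(s) = 8.)

8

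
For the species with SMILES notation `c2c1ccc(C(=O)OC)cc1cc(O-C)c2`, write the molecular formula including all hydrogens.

Heavy atoms from the SMILES: 13 C, 3 O.
Implicit hydrogens by atom environment:
  6 × C (aromatic): 1 H each → 6
  4 × C (aromatic): no H
  3 × O: no H
  2 × C: 3 H each → 6
  1 × C: no H
  Total hydrogens = 12.
Molecular formula: C13H12O3

C13H12O3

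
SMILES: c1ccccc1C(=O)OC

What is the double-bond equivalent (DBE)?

5

Molecular formula from the SMILES: C8H8O2.
DoU = (2C + 2 + N − H − X)/2 = (2·8 + 2 + 0 − 8 − 0)/2 = 10/2 = 5.
(Structurally: 1 ring(s) + 4 π bond(s) = 5.)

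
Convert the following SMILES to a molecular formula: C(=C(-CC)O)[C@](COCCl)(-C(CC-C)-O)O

C11H21ClO4

Heavy atoms from the SMILES: 11 C, 1 Cl, 4 O.
Implicit hydrogens by atom environment:
  5 × C: 2 H each → 10
  3 × O: 1 H each → 3
  2 × C: 3 H each → 6
  2 × C: 1 H each → 2
  2 × C: no H
  1 × Cl: no H
  1 × O: no H
  Total hydrogens = 21.
Molecular formula: C11H21ClO4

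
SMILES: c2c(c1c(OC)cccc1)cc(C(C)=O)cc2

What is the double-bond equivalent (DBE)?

Molecular formula from the SMILES: C15H14O2.
DoU = (2C + 2 + N − H − X)/2 = (2·15 + 2 + 0 − 14 − 0)/2 = 18/2 = 9.
(Structurally: 2 ring(s) + 7 π bond(s) = 9.)

9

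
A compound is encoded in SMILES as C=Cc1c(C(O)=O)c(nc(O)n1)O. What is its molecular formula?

Heavy atoms from the SMILES: 7 C, 2 N, 4 O.
Implicit hydrogens by atom environment:
  4 × C (aromatic): no H
  3 × O: 1 H each → 3
  2 × N (aromatic): no H
  1 × C: 2 H
  1 × C: 1 H
  1 × C: no H
  1 × O: no H
  Total hydrogens = 6.
Molecular formula: C7H6N2O4

C7H6N2O4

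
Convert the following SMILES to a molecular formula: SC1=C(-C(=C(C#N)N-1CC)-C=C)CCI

Heavy atoms from the SMILES: 11 C, 1 I, 2 N, 1 S.
Implicit hydrogens by atom environment:
  4 × C: 2 H each → 8
  4 × C (aromatic): no H
  1 × C: 3 H
  1 × C: 1 H
  1 × C: no H
  1 × I: no H
  1 × N (aromatic): no H
  1 × N: no H
  1 × S: 1 H
  Total hydrogens = 13.
Molecular formula: C11H13IN2S

C11H13IN2S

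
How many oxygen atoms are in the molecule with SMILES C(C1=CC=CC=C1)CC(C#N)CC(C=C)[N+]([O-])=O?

The symbol for oxygen appears 2 times in the SMILES.

2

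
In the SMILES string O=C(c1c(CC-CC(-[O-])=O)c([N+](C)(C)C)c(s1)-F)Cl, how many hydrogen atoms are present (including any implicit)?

15

Hydrogens are implicit in SMILES; fill each atom to its normal valence:
  4 × C (aromatic): no H
  3 × C: 3 H each → 9
  3 × C: 2 H each → 6
  2 × C: no H
  2 × O: no H
  1 × Cl: no H
  1 × F: no H
  1 × N (charge +1): no H
  1 × O (charge -1): no H
  1 × S (aromatic): no H
  Total hydrogens = 15.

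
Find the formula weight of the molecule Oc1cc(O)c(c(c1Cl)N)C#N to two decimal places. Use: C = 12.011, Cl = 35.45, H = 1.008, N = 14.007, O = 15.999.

184.58

Molecular formula: C7H5ClN2O2.
M = 7×12.011 + 1×35.45 + 5×1.008 + 2×14.007 + 2×15.999 = 184.58 g/mol.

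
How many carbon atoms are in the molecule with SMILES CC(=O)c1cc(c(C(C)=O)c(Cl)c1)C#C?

The symbol for carbon appears 12 times in the SMILES. Lowercase c denotes aromatic carbon and counts toward C.

12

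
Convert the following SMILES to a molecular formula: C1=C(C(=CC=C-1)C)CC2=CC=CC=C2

Heavy atoms from the SMILES: 14 C.
Implicit hydrogens by atom environment:
  9 × C (aromatic): 1 H each → 9
  3 × C (aromatic): no H
  1 × C: 3 H
  1 × C: 2 H
  Total hydrogens = 14.
Molecular formula: C14H14

C14H14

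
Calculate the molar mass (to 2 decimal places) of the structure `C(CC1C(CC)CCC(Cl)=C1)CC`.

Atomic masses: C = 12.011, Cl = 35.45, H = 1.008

200.75

Molecular formula: C12H21Cl.
M = 12×12.011 + 1×35.45 + 21×1.008 = 200.75 g/mol.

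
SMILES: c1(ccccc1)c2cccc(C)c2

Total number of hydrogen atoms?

12

Hydrogens are implicit in SMILES; fill each atom to its normal valence:
  9 × C (aromatic): 1 H each → 9
  3 × C (aromatic): no H
  1 × C: 3 H
  Total hydrogens = 12.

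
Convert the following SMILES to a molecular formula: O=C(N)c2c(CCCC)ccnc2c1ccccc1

C16H18N2O

Heavy atoms from the SMILES: 16 C, 2 N, 1 O.
Implicit hydrogens by atom environment:
  7 × C (aromatic): 1 H each → 7
  4 × C (aromatic): no H
  3 × C: 2 H each → 6
  1 × C: 3 H
  1 × C: no H
  1 × N: 2 H
  1 × N (aromatic): no H
  1 × O: no H
  Total hydrogens = 18.
Molecular formula: C16H18N2O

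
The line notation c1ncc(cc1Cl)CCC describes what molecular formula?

Heavy atoms from the SMILES: 8 C, 1 Cl, 1 N.
Implicit hydrogens by atom environment:
  3 × C (aromatic): 1 H each → 3
  2 × C: 2 H each → 4
  2 × C (aromatic): no H
  1 × C: 3 H
  1 × Cl: no H
  1 × N (aromatic): no H
  Total hydrogens = 10.
Molecular formula: C8H10ClN

C8H10ClN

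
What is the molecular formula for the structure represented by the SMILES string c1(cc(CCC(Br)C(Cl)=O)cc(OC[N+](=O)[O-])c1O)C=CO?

C13H13BrClNO6

Heavy atoms from the SMILES: 1 Br, 13 C, 1 Cl, 1 N, 6 O.
Implicit hydrogens by atom environment:
  4 × C (aromatic): no H
  3 × C: 2 H each → 6
  3 × C: 1 H each → 3
  3 × O: no H
  2 × C (aromatic): 1 H each → 2
  2 × O: 1 H each → 2
  1 × Br: no H
  1 × C: no H
  1 × Cl: no H
  1 × N (charge +1): no H
  1 × O (charge -1): no H
  Total hydrogens = 13.
Molecular formula: C13H13BrClNO6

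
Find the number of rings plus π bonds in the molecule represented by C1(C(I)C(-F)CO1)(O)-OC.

1

Molecular formula from the SMILES: C5H8FIO3.
DoU = (2C + 2 + N − H − X)/2 = (2·5 + 2 + 0 − 8 − 2)/2 = 2/2 = 1.
(Structurally: 1 ring(s) + 0 π bond(s) = 1.)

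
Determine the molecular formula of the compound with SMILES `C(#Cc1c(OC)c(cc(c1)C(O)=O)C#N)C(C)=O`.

C13H9NO4

Heavy atoms from the SMILES: 13 C, 1 N, 4 O.
Implicit hydrogens by atom environment:
  5 × C: no H
  4 × C (aromatic): no H
  3 × O: no H
  2 × C: 3 H each → 6
  2 × C (aromatic): 1 H each → 2
  1 × N: no H
  1 × O: 1 H
  Total hydrogens = 9.
Molecular formula: C13H9NO4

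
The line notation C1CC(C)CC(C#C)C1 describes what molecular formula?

Heavy atoms from the SMILES: 9 C.
Implicit hydrogens by atom environment:
  4 × C: 2 H each → 8
  3 × C: 1 H each → 3
  1 × C: 3 H
  1 × C: no H
  Total hydrogens = 14.
Molecular formula: C9H14

C9H14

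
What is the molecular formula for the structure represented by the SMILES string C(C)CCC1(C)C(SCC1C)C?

Heavy atoms from the SMILES: 11 C, 1 S.
Implicit hydrogens by atom environment:
  4 × C: 3 H each → 12
  4 × C: 2 H each → 8
  2 × C: 1 H each → 2
  1 × C: no H
  1 × S: no H
  Total hydrogens = 22.
Molecular formula: C11H22S

C11H22S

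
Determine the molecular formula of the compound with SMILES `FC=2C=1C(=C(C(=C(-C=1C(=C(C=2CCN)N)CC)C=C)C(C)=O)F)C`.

C19H22F2N2O

Heavy atoms from the SMILES: 19 C, 2 F, 2 N, 1 O.
Implicit hydrogens by atom environment:
  10 × C (aromatic): no H
  4 × C: 2 H each → 8
  3 × C: 3 H each → 9
  2 × F: no H
  2 × N: 2 H each → 4
  1 × C: 1 H
  1 × C: no H
  1 × O: no H
  Total hydrogens = 22.
Molecular formula: C19H22F2N2O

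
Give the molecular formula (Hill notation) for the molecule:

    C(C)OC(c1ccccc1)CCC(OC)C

C14H22O2

Heavy atoms from the SMILES: 14 C, 2 O.
Implicit hydrogens by atom environment:
  5 × C (aromatic): 1 H each → 5
  3 × C: 3 H each → 9
  3 × C: 2 H each → 6
  2 × C: 1 H each → 2
  2 × O: no H
  1 × C (aromatic): no H
  Total hydrogens = 22.
Molecular formula: C14H22O2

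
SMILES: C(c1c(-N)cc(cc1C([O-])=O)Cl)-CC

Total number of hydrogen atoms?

11

Hydrogens are implicit in SMILES; fill each atom to its normal valence:
  4 × C (aromatic): no H
  2 × C: 2 H each → 4
  2 × C (aromatic): 1 H each → 2
  1 × C: 3 H
  1 × C: no H
  1 × Cl: no H
  1 × N: 2 H
  1 × O: no H
  1 × O (charge -1): no H
  Total hydrogens = 11.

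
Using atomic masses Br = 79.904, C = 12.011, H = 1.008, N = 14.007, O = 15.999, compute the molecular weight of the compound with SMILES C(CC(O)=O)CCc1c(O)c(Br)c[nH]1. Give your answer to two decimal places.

Molecular formula: C9H12BrNO3.
M = 1×79.904 + 9×12.011 + 12×1.008 + 1×14.007 + 3×15.999 = 262.10 g/mol.

262.10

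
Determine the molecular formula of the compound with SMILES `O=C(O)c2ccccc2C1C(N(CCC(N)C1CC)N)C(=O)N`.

Heavy atoms from the SMILES: 16 C, 4 N, 3 O.
Implicit hydrogens by atom environment:
  4 × C: 1 H each → 4
  4 × C (aromatic): 1 H each → 4
  3 × C: 2 H each → 6
  3 × N: 2 H each → 6
  2 × C (aromatic): no H
  2 × C: no H
  2 × O: no H
  1 × C: 3 H
  1 × N: no H
  1 × O: 1 H
  Total hydrogens = 24.
Molecular formula: C16H24N4O3

C16H24N4O3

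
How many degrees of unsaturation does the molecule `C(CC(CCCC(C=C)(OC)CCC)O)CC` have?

1

Molecular formula from the SMILES: C15H30O2.
DoU = (2C + 2 + N − H − X)/2 = (2·15 + 2 + 0 − 30 − 0)/2 = 2/2 = 1.
(Structurally: 0 ring(s) + 1 π bond(s) = 1.)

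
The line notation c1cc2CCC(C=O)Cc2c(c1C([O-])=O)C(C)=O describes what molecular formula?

C14H13O4-

Heavy atoms from the SMILES: 14 C, 4 O.
Implicit hydrogens by atom environment:
  4 × C (aromatic): no H
  3 × C: 2 H each → 6
  3 × O: no H
  2 × C (aromatic): 1 H each → 2
  2 × C: 1 H each → 2
  2 × C: no H
  1 × C: 3 H
  1 × O (charge -1): no H
  Total hydrogens = 13.
Net charge -1.
Molecular formula: C14H13O4-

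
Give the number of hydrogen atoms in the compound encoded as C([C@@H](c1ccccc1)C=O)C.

Hydrogens are implicit in SMILES; fill each atom to its normal valence:
  5 × C (aromatic): 1 H each → 5
  2 × C: 1 H each → 2
  1 × C: 3 H
  1 × C: 2 H
  1 × C (aromatic): no H
  1 × O: no H
  Total hydrogens = 12.

12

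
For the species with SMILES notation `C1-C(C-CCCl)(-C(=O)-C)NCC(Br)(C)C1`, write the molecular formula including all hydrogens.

Heavy atoms from the SMILES: 1 Br, 11 C, 1 Cl, 1 N, 1 O.
Implicit hydrogens by atom environment:
  6 × C: 2 H each → 12
  3 × C: no H
  2 × C: 3 H each → 6
  1 × Br: no H
  1 × Cl: no H
  1 × N: 1 H
  1 × O: no H
  Total hydrogens = 19.
Molecular formula: C11H19BrClNO

C11H19BrClNO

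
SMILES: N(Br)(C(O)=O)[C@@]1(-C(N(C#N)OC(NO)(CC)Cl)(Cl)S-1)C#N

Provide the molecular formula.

C8H8BrCl2N5O4S

Heavy atoms from the SMILES: 1 Br, 8 C, 2 Cl, 5 N, 4 O, 1 S.
Implicit hydrogens by atom environment:
  6 × C: no H
  4 × N: no H
  2 × Cl: no H
  2 × O: 1 H each → 2
  2 × O: no H
  1 × Br: no H
  1 × C: 3 H
  1 × C: 2 H
  1 × N: 1 H
  1 × S: no H
  Total hydrogens = 8.
Molecular formula: C8H8BrCl2N5O4S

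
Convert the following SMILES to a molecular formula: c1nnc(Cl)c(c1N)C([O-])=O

C5H3ClN3O2-

Heavy atoms from the SMILES: 5 C, 1 Cl, 3 N, 2 O.
Implicit hydrogens by atom environment:
  3 × C (aromatic): no H
  2 × N (aromatic): no H
  1 × C (aromatic): 1 H
  1 × C: no H
  1 × Cl: no H
  1 × N: 2 H
  1 × O: no H
  1 × O (charge -1): no H
  Total hydrogens = 3.
Net charge -1.
Molecular formula: C5H3ClN3O2-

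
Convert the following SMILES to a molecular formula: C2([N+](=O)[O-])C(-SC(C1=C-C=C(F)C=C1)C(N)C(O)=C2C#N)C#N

Heavy atoms from the SMILES: 14 C, 1 F, 4 N, 3 O, 1 S.
Implicit hydrogens by atom environment:
  4 × C: 1 H each → 4
  4 × C (aromatic): 1 H each → 4
  4 × C: no H
  2 × C (aromatic): no H
  2 × N: no H
  1 × F: no H
  1 × N: 2 H
  1 × N (charge +1): no H
  1 × O: 1 H
  1 × O: no H
  1 × O (charge -1): no H
  1 × S: no H
  Total hydrogens = 11.
Molecular formula: C14H11FN4O3S

C14H11FN4O3S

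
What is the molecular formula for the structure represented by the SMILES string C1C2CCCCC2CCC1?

C10H18

Heavy atoms from the SMILES: 10 C.
Implicit hydrogens by atom environment:
  8 × C: 2 H each → 16
  2 × C: 1 H each → 2
  Total hydrogens = 18.
Molecular formula: C10H18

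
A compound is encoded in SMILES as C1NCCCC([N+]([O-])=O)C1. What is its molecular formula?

C6H12N2O2

Heavy atoms from the SMILES: 6 C, 2 N, 2 O.
Implicit hydrogens by atom environment:
  5 × C: 2 H each → 10
  1 × C: 1 H
  1 × N: 1 H
  1 × N (charge +1): no H
  1 × O: no H
  1 × O (charge -1): no H
  Total hydrogens = 12.
Molecular formula: C6H12N2O2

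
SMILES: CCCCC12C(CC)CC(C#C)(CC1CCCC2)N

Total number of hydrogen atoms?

Hydrogens are implicit in SMILES; fill each atom to its normal valence:
  10 × C: 2 H each → 20
  3 × C: 1 H each → 3
  3 × C: no H
  2 × C: 3 H each → 6
  1 × N: 2 H
  Total hydrogens = 31.

31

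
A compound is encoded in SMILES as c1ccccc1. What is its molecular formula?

C6H6

Heavy atoms from the SMILES: 6 C.
Implicit hydrogens by atom environment:
  6 × C (aromatic): 1 H each → 6
  Total hydrogens = 6.
Molecular formula: C6H6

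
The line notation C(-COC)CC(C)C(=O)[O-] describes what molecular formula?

Heavy atoms from the SMILES: 7 C, 3 O.
Implicit hydrogens by atom environment:
  3 × C: 2 H each → 6
  2 × C: 3 H each → 6
  2 × O: no H
  1 × C: 1 H
  1 × C: no H
  1 × O (charge -1): no H
  Total hydrogens = 13.
Net charge -1.
Molecular formula: C7H13O3-

C7H13O3-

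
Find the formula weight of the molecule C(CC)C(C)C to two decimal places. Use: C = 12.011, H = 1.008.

86.18

Molecular formula: C6H14.
M = 6×12.011 + 14×1.008 = 86.18 g/mol.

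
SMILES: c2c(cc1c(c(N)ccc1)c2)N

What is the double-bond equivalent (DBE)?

Molecular formula from the SMILES: C10H10N2.
DoU = (2C + 2 + N − H − X)/2 = (2·10 + 2 + 2 − 10 − 0)/2 = 14/2 = 7.
(Structurally: 2 ring(s) + 5 π bond(s) = 7.)

7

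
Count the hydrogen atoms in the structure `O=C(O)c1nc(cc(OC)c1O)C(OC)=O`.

Hydrogens are implicit in SMILES; fill each atom to its normal valence:
  4 × C (aromatic): no H
  4 × O: no H
  2 × C: 3 H each → 6
  2 × C: no H
  2 × O: 1 H each → 2
  1 × C (aromatic): 1 H
  1 × N (aromatic): no H
  Total hydrogens = 9.

9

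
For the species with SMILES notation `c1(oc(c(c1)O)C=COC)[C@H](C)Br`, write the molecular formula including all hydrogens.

Heavy atoms from the SMILES: 1 Br, 9 C, 3 O.
Implicit hydrogens by atom environment:
  3 × C: 1 H each → 3
  3 × C (aromatic): no H
  2 × C: 3 H each → 6
  1 × Br: no H
  1 × C (aromatic): 1 H
  1 × O: 1 H
  1 × O (aromatic): no H
  1 × O: no H
  Total hydrogens = 11.
Molecular formula: C9H11BrO3

C9H11BrO3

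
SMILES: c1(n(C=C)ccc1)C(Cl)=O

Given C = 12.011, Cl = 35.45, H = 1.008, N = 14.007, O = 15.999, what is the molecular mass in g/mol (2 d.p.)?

155.58

Molecular formula: C7H6ClNO.
M = 7×12.011 + 1×35.45 + 6×1.008 + 1×14.007 + 1×15.999 = 155.58 g/mol.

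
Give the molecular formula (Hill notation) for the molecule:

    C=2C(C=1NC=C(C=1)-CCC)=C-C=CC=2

C13H15N

Heavy atoms from the SMILES: 13 C, 1 N.
Implicit hydrogens by atom environment:
  7 × C (aromatic): 1 H each → 7
  3 × C (aromatic): no H
  2 × C: 2 H each → 4
  1 × C: 3 H
  1 × N (aromatic): 1 H
  Total hydrogens = 15.
Molecular formula: C13H15N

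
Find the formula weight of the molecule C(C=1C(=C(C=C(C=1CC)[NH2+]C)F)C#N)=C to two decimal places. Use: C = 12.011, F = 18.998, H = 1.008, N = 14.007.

205.26

Molecular formula: C12H14FN2+.
M = 12×12.011 + 1×18.998 + 14×1.008 + 2×14.007 = 205.26 g/mol.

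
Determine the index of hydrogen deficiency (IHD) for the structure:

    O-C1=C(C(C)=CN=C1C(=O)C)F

5

Molecular formula from the SMILES: C8H8FNO2.
DoU = (2C + 2 + N − H − X)/2 = (2·8 + 2 + 1 − 8 − 1)/2 = 10/2 = 5.
(Structurally: 1 ring(s) + 4 π bond(s) = 5.)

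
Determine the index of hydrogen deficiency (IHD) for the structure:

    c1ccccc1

Molecular formula from the SMILES: C6H6.
DoU = (2C + 2 + N − H − X)/2 = (2·6 + 2 + 0 − 6 − 0)/2 = 8/2 = 4.
(Structurally: 1 ring(s) + 3 π bond(s) = 4.)

4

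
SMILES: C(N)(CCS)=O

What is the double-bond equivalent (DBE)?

1

Molecular formula from the SMILES: C3H7NOS.
DoU = (2C + 2 + N − H − X)/2 = (2·3 + 2 + 1 − 7 − 0)/2 = 2/2 = 1.
(Structurally: 0 ring(s) + 1 π bond(s) = 1.)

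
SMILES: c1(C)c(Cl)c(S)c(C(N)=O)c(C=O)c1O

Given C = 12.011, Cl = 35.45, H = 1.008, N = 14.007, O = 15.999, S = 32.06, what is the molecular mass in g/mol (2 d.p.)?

245.68

Molecular formula: C9H8ClNO3S.
M = 9×12.011 + 1×35.45 + 8×1.008 + 1×14.007 + 3×15.999 + 1×32.06 = 245.68 g/mol.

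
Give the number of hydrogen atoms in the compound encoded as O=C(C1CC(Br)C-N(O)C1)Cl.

9

Hydrogens are implicit in SMILES; fill each atom to its normal valence:
  3 × C: 2 H each → 6
  2 × C: 1 H each → 2
  1 × Br: no H
  1 × C: no H
  1 × Cl: no H
  1 × N: no H
  1 × O: 1 H
  1 × O: no H
  Total hydrogens = 9.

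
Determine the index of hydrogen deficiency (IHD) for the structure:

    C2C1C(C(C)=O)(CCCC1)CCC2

3

Molecular formula from the SMILES: C12H20O.
DoU = (2C + 2 + N − H − X)/2 = (2·12 + 2 + 0 − 20 − 0)/2 = 6/2 = 3.
(Structurally: 2 ring(s) + 1 π bond(s) = 3.)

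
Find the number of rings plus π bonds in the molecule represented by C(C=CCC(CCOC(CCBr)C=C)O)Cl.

Molecular formula from the SMILES: C12H20BrClO2.
DoU = (2C + 2 + N − H − X)/2 = (2·12 + 2 + 0 − 20 − 2)/2 = 4/2 = 2.
(Structurally: 0 ring(s) + 2 π bond(s) = 2.)

2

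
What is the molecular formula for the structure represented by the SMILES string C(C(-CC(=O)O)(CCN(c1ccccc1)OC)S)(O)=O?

Heavy atoms from the SMILES: 13 C, 1 N, 5 O, 1 S.
Implicit hydrogens by atom environment:
  5 × C (aromatic): 1 H each → 5
  3 × C: 2 H each → 6
  3 × C: no H
  3 × O: no H
  2 × O: 1 H each → 2
  1 × C: 3 H
  1 × C (aromatic): no H
  1 × N: no H
  1 × S: 1 H
  Total hydrogens = 17.
Molecular formula: C13H17NO5S

C13H17NO5S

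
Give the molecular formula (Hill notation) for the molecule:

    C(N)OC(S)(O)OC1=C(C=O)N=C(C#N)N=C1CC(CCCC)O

C14H20N4O5S

Heavy atoms from the SMILES: 14 C, 4 N, 5 O, 1 S.
Implicit hydrogens by atom environment:
  5 × C: 2 H each → 10
  4 × C (aromatic): no H
  3 × O: no H
  2 × C: 1 H each → 2
  2 × C: no H
  2 × N (aromatic): no H
  2 × O: 1 H each → 2
  1 × C: 3 H
  1 × N: 2 H
  1 × N: no H
  1 × S: 1 H
  Total hydrogens = 20.
Molecular formula: C14H20N4O5S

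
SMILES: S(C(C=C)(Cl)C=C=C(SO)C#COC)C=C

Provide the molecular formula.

C11H11ClO2S2

Heavy atoms from the SMILES: 11 C, 1 Cl, 2 O, 2 S.
Implicit hydrogens by atom environment:
  5 × C: no H
  3 × C: 1 H each → 3
  2 × C: 2 H each → 4
  2 × S: no H
  1 × C: 3 H
  1 × Cl: no H
  1 × O: 1 H
  1 × O: no H
  Total hydrogens = 11.
Molecular formula: C11H11ClO2S2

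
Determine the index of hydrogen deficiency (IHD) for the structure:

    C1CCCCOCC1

Molecular formula from the SMILES: C7H14O.
DoU = (2C + 2 + N − H − X)/2 = (2·7 + 2 + 0 − 14 − 0)/2 = 2/2 = 1.
(Structurally: 1 ring(s) + 0 π bond(s) = 1.)

1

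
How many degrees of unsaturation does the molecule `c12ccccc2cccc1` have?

7

Molecular formula from the SMILES: C10H8.
DoU = (2C + 2 + N − H − X)/2 = (2·10 + 2 + 0 − 8 − 0)/2 = 14/2 = 7.
(Structurally: 2 ring(s) + 5 π bond(s) = 7.)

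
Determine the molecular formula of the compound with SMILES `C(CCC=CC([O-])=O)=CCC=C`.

Heavy atoms from the SMILES: 10 C, 2 O.
Implicit hydrogens by atom environment:
  5 × C: 1 H each → 5
  4 × C: 2 H each → 8
  1 × C: no H
  1 × O: no H
  1 × O (charge -1): no H
  Total hydrogens = 13.
Net charge -1.
Molecular formula: C10H13O2-

C10H13O2-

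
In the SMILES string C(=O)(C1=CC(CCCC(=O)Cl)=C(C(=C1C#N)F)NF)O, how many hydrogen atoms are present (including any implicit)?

9

Hydrogens are implicit in SMILES; fill each atom to its normal valence:
  5 × C (aromatic): no H
  3 × C: 2 H each → 6
  3 × C: no H
  2 × F: no H
  2 × O: no H
  1 × C (aromatic): 1 H
  1 × Cl: no H
  1 × N: 1 H
  1 × N: no H
  1 × O: 1 H
  Total hydrogens = 9.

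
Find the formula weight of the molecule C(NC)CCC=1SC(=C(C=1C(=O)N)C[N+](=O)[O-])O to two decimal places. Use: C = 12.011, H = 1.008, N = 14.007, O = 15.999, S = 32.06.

273.31

Molecular formula: C10H15N3O4S.
M = 10×12.011 + 15×1.008 + 3×14.007 + 4×15.999 + 1×32.06 = 273.31 g/mol.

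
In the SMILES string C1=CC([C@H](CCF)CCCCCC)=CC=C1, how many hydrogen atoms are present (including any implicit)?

Hydrogens are implicit in SMILES; fill each atom to its normal valence:
  7 × C: 2 H each → 14
  5 × C (aromatic): 1 H each → 5
  1 × C: 3 H
  1 × C: 1 H
  1 × C (aromatic): no H
  1 × F: no H
  Total hydrogens = 23.

23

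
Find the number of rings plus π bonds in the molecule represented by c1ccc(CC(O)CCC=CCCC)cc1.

5

Molecular formula from the SMILES: C15H22O.
DoU = (2C + 2 + N − H − X)/2 = (2·15 + 2 + 0 − 22 − 0)/2 = 10/2 = 5.
(Structurally: 1 ring(s) + 4 π bond(s) = 5.)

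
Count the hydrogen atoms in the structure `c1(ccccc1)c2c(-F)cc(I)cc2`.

8

Hydrogens are implicit in SMILES; fill each atom to its normal valence:
  8 × C (aromatic): 1 H each → 8
  4 × C (aromatic): no H
  1 × F: no H
  1 × I: no H
  Total hydrogens = 8.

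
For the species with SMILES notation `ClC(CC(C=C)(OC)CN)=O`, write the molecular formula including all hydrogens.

C7H12ClNO2

Heavy atoms from the SMILES: 7 C, 1 Cl, 1 N, 2 O.
Implicit hydrogens by atom environment:
  3 × C: 2 H each → 6
  2 × C: no H
  2 × O: no H
  1 × C: 3 H
  1 × C: 1 H
  1 × Cl: no H
  1 × N: 2 H
  Total hydrogens = 12.
Molecular formula: C7H12ClNO2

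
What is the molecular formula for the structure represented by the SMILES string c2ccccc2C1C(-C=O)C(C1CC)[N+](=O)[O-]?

Heavy atoms from the SMILES: 13 C, 1 N, 3 O.
Implicit hydrogens by atom environment:
  5 × C: 1 H each → 5
  5 × C (aromatic): 1 H each → 5
  2 × O: no H
  1 × C: 3 H
  1 × C: 2 H
  1 × C (aromatic): no H
  1 × N (charge +1): no H
  1 × O (charge -1): no H
  Total hydrogens = 15.
Molecular formula: C13H15NO3

C13H15NO3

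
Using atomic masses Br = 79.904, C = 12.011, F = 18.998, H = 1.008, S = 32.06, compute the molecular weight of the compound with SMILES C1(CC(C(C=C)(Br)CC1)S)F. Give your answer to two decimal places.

Molecular formula: C8H12BrFS.
M = 1×79.904 + 8×12.011 + 1×18.998 + 12×1.008 + 1×32.06 = 239.15 g/mol.

239.15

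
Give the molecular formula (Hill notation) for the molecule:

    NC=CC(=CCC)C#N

C7H10N2

Heavy atoms from the SMILES: 7 C, 2 N.
Implicit hydrogens by atom environment:
  3 × C: 1 H each → 3
  2 × C: no H
  1 × C: 3 H
  1 × C: 2 H
  1 × N: 2 H
  1 × N: no H
  Total hydrogens = 10.
Molecular formula: C7H10N2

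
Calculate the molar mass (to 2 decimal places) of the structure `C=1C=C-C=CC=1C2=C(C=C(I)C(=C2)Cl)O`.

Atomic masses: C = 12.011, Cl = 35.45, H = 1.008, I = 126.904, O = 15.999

330.55

Molecular formula: C12H8ClIO.
M = 12×12.011 + 1×35.45 + 8×1.008 + 1×126.904 + 1×15.999 = 330.55 g/mol.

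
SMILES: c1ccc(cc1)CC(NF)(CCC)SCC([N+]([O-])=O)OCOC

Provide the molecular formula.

Heavy atoms from the SMILES: 15 C, 1 F, 2 N, 4 O, 1 S.
Implicit hydrogens by atom environment:
  5 × C: 2 H each → 10
  5 × C (aromatic): 1 H each → 5
  3 × O: no H
  2 × C: 3 H each → 6
  1 × C: 1 H
  1 × C: no H
  1 × C (aromatic): no H
  1 × F: no H
  1 × N: 1 H
  1 × N (charge +1): no H
  1 × O (charge -1): no H
  1 × S: no H
  Total hydrogens = 23.
Molecular formula: C15H23FN2O4S

C15H23FN2O4S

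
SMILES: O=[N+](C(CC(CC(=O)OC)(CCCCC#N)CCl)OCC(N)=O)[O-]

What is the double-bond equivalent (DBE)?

Molecular formula from the SMILES: C14H22ClN3O6.
DoU = (2C + 2 + N − H − X)/2 = (2·14 + 2 + 3 − 22 − 1)/2 = 10/2 = 5.
(Structurally: 0 ring(s) + 5 π bond(s) = 5.)

5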